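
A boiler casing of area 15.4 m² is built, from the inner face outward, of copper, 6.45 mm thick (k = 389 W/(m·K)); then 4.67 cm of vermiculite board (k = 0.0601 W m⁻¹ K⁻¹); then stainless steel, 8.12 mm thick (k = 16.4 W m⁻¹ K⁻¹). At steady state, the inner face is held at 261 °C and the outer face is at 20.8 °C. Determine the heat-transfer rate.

Treat each layer as a resistance in series:
  R_copper = L/(kA) = 0.00645/(389·15.4) = 1.077×10^-6 K/W
  R_vermiculite board = L/(kA) = 0.0467/(0.0601·15.4) = 0.05046 K/W
  R_stainless steel = L/(kA) = 0.00812/(16.4·15.4) = 3.215×10^-5 K/W
ΣR = 1.077×10^-6 + 0.05046 + 3.215×10^-5 = 0.05049 K/W
Q = ΔT/ΣR = (261 °C − 20.8 °C)/0.05049 = 4760 W

Q = 4760 W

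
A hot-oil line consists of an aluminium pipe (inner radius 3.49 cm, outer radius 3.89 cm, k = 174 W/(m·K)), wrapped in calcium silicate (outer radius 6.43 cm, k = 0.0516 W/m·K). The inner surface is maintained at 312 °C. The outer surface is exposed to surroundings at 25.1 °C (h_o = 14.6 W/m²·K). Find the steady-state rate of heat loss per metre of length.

Q' = 167 W/m

Series thermal resistances, inner to outer:
  R'_aluminium = ln(0.0389/0.0349)/(2πk) = 0.1085/(2π·174) = 9.925×10^-5 m·K/W
  R'_calcium silicate = ln(0.0643/0.0389)/(2πk) = 0.5026/(2π·0.0516) = 1.550 m·K/W
  R'_conv,out = 1/(2πr h) = 1/(2π·0.0643·14.6) = 0.1695 m·K/W
ΣR = 9.925×10^-5 + 1.550 + 0.1695 = 1.720 m·K/W
Q' = ΔT/ΣR = (312 °C − 25.1 °C)/1.720 = 167 W/m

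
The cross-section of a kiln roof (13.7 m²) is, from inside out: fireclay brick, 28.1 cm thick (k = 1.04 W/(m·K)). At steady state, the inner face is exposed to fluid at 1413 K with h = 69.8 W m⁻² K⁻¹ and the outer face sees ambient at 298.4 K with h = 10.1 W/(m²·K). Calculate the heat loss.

Resistance network (inner→outer):
  R_conv,in = 1/(hA) = 1/(69.8·13.7) = 0.001046 K/W
  R_fireclay brick = L/(kA) = 0.281/(1.04·13.7) = 0.01972 K/W
  R_conv,out = 1/(hA) = 1/(10.1·13.7) = 0.007227 K/W
ΣR = 0.001046 + 0.01972 + 0.007227 = 0.02799 K/W
Q = ΔT/ΣR = (1413 K − 298.4 K)/0.02799 = 39800 W

Q = 39800 W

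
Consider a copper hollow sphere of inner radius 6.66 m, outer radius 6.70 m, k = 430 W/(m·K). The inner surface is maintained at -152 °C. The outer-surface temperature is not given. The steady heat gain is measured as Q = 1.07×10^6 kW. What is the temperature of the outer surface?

T_out = 25.5 °C

Series resistances:
  R_copper = (1/6.66 − 1/6.70)/(4πk) = 8.964×10^-4/(4π·430) = 1.659×10^-7 K/W
ΣR = 1.659×10^-7 K/W
ΔT = Q·ΣR = 1.07×10^9 × 1.659×10^-7 = 177.5 K
Heat flows inward, so T_out = T_in + ΔT = -152 + 177.5 = 25.5 °C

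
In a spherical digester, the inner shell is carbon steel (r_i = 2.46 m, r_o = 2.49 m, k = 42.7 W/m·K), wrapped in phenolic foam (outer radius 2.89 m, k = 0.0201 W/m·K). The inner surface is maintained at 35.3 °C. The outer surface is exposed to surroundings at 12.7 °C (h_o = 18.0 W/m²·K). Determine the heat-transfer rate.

Q = 102 W

Resistance network (inner→outer):
  R_carbon steel = (1/2.46 − 1/2.49)/(4πk) = 0.004898/(4π·42.7) = 9.127×10^-6 K/W
  R_phenolic foam = (1/2.49 − 1/2.89)/(4πk) = 0.05559/(4π·0.0201) = 0.2201 K/W
  R_conv,out = 1/(4πr²h) = 1/(4π·2.89²·18.0) = 5.293×10^-4 K/W
ΣR = 9.127×10^-6 + 0.2201 + 5.293×10^-4 = 0.2206 K/W
Q = ΔT/ΣR = (35.3 °C − 12.7 °C)/0.2206 = 102 W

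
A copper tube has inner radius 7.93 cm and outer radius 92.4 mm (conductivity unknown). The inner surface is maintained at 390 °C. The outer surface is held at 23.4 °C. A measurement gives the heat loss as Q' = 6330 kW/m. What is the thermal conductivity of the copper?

k = 420 W/m·K

ΣR = ΔT/Q' = |390 − 23.4|/6.33×10^6 = 5.791×10^-5 m·K/W
ln(r₂/r₁)/(2πk) = 5.791×10^-5 ⇒ k = 0.1529/(2π·5.791×10^-5) = 420 W/m·K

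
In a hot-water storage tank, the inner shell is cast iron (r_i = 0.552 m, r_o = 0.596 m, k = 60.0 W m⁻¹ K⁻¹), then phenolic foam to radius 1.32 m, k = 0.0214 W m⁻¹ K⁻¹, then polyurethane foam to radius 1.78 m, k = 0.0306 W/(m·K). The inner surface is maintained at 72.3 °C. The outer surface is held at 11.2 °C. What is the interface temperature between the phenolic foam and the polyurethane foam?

T = 19.1 °C

Treat each layer as a resistance in series:
  R_cast iron = (1/0.552 − 1/0.596)/(4πk) = 0.1337/(4π·60.0) = 1.774×10^-4 K/W
  R_phenolic foam = (1/0.596 − 1/1.32)/(4πk) = 0.9203/(4π·0.0214) = 3.422 K/W
  R_polyurethane foam = (1/1.32 − 1/1.78)/(4πk) = 0.1958/(4π·0.0306) = 0.5091 K/W
ΣR = 1.774×10^-4 + 3.422 + 0.5091 = 3.931 K/W
Q = ΔT/ΣR = (72.3 °C − 11.2 °C)/3.931 = 15.54 W
From the inner boundary to the phenolic foam/polyurethane foam interface, ΣR_partial = 3.422 K/W.
T_interface = T_in − Q·ΣR_partial = 72.3 °C − (15.54)(3.422) = 19.1 °C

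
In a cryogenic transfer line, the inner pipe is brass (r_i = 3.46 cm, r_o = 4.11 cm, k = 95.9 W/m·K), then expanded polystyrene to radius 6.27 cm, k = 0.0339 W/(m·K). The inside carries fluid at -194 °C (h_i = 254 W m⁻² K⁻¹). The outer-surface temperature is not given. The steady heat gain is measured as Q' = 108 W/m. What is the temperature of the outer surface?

Series resistances:
  R'_conv,in = 1/(2πr h) = 1/(2π·0.0346·254) = 0.01811 m·K/W
  R'_brass = ln(0.0411/0.0346)/(2πk) = 0.1722/(2π·95.9) = 2.857×10^-4 m·K/W
  R'_expanded polystyrene = ln(0.0627/0.0411)/(2πk) = 0.4224/(2π·0.0339) = 1.983 m·K/W
ΣR = 2.001 m·K/W
ΔT = Q'·ΣR = 108 × 2.001 = 216.1 K
Heat flows inward, so T_out = T_in + ΔT = -194 + 216.1 = 22.1 °C

T_out = 22.1 °C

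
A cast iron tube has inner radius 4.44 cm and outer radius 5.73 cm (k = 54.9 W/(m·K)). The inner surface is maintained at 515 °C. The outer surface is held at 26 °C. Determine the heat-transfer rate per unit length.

Q' = 661 kW/m

Q' = 2πk·ΔT/ln(r₂/r₁) = 2π × 54.9 × 489 / ln(0.0573/0.0444) = 6.61×10^5 W/m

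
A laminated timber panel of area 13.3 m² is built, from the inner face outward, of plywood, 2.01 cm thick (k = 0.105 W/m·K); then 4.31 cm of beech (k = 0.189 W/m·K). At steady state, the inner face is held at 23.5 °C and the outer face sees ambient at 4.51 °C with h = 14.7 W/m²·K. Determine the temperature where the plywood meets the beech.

Resistance network (inner→outer):
  R_plywood = L/(kA) = 0.0201/(0.105·13.3) = 0.01439 K/W
  R_beech = L/(kA) = 0.0431/(0.189·13.3) = 0.01715 K/W
  R_conv,out = 1/(hA) = 1/(14.7·13.3) = 0.005115 K/W
ΣR = 0.01439 + 0.01715 + 0.005115 = 0.03666 K/W
Q = ΔT/ΣR = (23.5 °C − 4.51 °C)/0.03666 = 518.0 W
From the inner boundary to the plywood/beech interface, ΣR_partial = 0.01439 K/W.
T_interface = T_in − Q·ΣR_partial = 23.5 °C − (518.0)(0.01439) = 16.0 °C

T = 16.0 °C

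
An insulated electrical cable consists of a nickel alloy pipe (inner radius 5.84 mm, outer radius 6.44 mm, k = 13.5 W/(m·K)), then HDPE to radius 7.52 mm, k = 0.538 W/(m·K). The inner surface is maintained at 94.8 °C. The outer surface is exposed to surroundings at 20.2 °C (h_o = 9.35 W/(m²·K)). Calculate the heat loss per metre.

Q' = 32.3 W/m

Resistance network (inner→outer):
  R'_nickel alloy = ln(0.00644/0.00584)/(2πk) = 0.09780/(2π·13.5) = 0.001153 m·K/W
  R'_HDPE = ln(0.00752/0.00644)/(2πk) = 0.1550/(2π·0.538) = 0.04586 m·K/W
  R'_conv,out = 1/(2πr h) = 1/(2π·0.00752·9.35) = 2.264 m·K/W
ΣR = 0.001153 + 0.04586 + 2.264 = 2.311 m·K/W
Q' = ΔT/ΣR = (94.8 °C − 20.2 °C)/2.311 = 32.3 W/m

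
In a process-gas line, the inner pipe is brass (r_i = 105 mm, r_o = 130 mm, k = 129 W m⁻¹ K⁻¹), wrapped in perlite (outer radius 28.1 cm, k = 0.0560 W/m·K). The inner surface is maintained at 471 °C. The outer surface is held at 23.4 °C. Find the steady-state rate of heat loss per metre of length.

Series thermal resistances, inner to outer:
  R'_brass = ln(0.130/0.105)/(2πk) = 0.2136/(2π·129) = 2.635×10^-4 m·K/W
  R'_perlite = ln(0.281/0.130)/(2πk) = 0.7708/(2π·0.0560) = 2.191 m·K/W
ΣR = 2.635×10^-4 + 2.191 = 2.191 m·K/W
Q' = ΔT/ΣR = (471 °C − 23.4 °C)/2.191 = 204 W/m

Q' = 204 W/m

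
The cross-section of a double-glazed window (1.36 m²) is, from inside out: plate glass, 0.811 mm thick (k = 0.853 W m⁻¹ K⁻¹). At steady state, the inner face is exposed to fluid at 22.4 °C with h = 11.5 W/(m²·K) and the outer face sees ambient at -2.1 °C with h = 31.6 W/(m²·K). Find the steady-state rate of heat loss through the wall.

Series thermal resistances, inner to outer:
  R_conv,in = 1/(hA) = 1/(11.5·1.36) = 0.06394 K/W
  R_plate glass = L/(kA) = 8.11×10^-4/(0.853·1.36) = 6.991×10^-4 K/W
  R_conv,out = 1/(hA) = 1/(31.6·1.36) = 0.02327 K/W
ΣR = 0.06394 + 6.991×10^-4 + 0.02327 = 0.08791 K/W
Q = ΔT/ΣR = (22.4 °C − -2.1 °C)/0.08791 = 279 W

Q = 279 W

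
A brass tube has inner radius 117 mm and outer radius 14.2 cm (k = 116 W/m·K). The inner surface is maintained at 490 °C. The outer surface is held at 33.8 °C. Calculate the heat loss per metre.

Q' = 2πk·ΔT/ln(r₂/r₁) = 2π × 116 × 456.2 / ln(0.142/0.117) = 1.72×10^6 W/m

Q' = 1720 kW/m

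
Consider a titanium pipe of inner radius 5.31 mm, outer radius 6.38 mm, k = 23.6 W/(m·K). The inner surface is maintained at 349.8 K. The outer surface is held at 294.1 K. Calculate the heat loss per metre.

Q' = 45000 W/m

Q' = 2πk·ΔT/ln(r₂/r₁) = 2π × 23.6 × 55.7 / ln(0.00638/0.00531) = 45000 W/m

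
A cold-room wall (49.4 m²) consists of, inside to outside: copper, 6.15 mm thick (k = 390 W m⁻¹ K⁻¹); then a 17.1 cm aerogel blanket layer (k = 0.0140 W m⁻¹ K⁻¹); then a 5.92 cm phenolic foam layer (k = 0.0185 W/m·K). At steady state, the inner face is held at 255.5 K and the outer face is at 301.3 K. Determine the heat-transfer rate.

Resistance network (inner→outer):
  R_copper = L/(kA) = 0.00615/(390·49.4) = 3.192×10^-7 K/W
  R_aerogel blanket = L/(kA) = 0.171/(0.0140·49.4) = 0.2473 K/W
  R_phenolic foam = L/(kA) = 0.0592/(0.0185·49.4) = 0.06478 K/W
ΣR = 3.192×10^-7 + 0.2473 + 0.06478 = 0.3121 K/W
Q = ΔT/ΣR = (255.5 K − 301.3 K)/0.3121 = -147 W
(Negative Q ⇒ heat flows inward; heat gain = 147 W.)

Q = 147 W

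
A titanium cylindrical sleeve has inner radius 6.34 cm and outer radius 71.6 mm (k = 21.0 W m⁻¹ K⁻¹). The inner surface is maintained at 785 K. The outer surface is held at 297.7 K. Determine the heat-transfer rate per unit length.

Q' = 529 kW/m

Q' = 2πk·ΔT/ln(r₂/r₁) = 2π × 21.0 × 487.3 / ln(0.0716/0.0634) = 5.29×10^5 W/m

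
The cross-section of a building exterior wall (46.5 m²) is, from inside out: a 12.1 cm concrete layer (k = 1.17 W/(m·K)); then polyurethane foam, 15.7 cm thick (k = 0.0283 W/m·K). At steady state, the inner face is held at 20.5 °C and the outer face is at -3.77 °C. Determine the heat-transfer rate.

Q = 200 W

Series thermal resistances, inner to outer:
  R_concrete = L/(kA) = 0.121/(1.17·46.5) = 0.002224 K/W
  R_polyurethane foam = L/(kA) = 0.157/(0.0283·46.5) = 0.1193 K/W
ΣR = 0.002224 + 0.1193 = 0.1215 K/W
Q = ΔT/ΣR = (20.5 °C − -3.77 °C)/0.1215 = 200 W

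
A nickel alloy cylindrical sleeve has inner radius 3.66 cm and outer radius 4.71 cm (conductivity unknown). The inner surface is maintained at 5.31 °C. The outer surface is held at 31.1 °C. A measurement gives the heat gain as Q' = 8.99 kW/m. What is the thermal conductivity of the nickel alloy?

k = 14.0 W/m·K

ΣR = ΔT/Q' = |5.31 − 31.1|/8990 = 0.002869 m·K/W
ln(r₂/r₁)/(2πk) = 0.002869 ⇒ k = 0.2522/(2π·0.002869) = 14.0 W/m·K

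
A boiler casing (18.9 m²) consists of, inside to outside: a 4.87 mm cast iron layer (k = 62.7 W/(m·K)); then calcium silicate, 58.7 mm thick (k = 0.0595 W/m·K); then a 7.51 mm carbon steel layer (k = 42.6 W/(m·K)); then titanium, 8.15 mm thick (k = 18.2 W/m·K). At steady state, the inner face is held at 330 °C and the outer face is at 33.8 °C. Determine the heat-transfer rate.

Q = 5670 W

Treat each layer as a resistance in series:
  R_cast iron = L/(kA) = 0.00487/(62.7·18.9) = 4.110×10^-6 K/W
  R_calcium silicate = L/(kA) = 0.0587/(0.0595·18.9) = 0.05220 K/W
  R_carbon steel = L/(kA) = 0.00751/(42.6·18.9) = 9.328×10^-6 K/W
  R_titanium = L/(kA) = 0.00815/(18.2·18.9) = 2.369×10^-5 K/W
ΣR = 4.110×10^-6 + 0.05220 + 9.328×10^-6 + 2.369×10^-5 = 0.05224 K/W
Q = ΔT/ΣR = (330 °C − 33.8 °C)/0.05224 = 5670 W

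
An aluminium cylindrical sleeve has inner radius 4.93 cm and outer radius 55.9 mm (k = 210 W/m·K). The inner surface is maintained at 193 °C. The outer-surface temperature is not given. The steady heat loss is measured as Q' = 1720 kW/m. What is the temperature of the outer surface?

T_out = 29.2 °C

Series resistances:
  R'_aluminium = ln(0.0559/0.0493)/(2πk) = 0.1256/(2π·210) = 9.522×10^-5 m·K/W
ΣR = 9.522×10^-5 m·K/W
ΔT = Q'·ΣR = 1.72×10^6 × 9.522×10^-5 = 163.8 K
Heat flows outward, so T_out = T_in − ΔT = 193 − 163.8 = 29.2 °C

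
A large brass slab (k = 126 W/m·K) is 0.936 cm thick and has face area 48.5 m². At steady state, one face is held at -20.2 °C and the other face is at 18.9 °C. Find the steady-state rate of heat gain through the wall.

Q = 2.55×10^7 W

Q = kA·ΔT/L = 126 × 48.5 × |-20.2 °C − 18.9 °C| / 0.00936 = 2.55×10^7 W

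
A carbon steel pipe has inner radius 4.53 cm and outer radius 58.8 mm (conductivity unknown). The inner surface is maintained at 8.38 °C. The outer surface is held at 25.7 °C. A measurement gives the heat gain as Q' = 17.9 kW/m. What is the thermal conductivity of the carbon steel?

ΣR = ΔT/Q' = |8.38 − 25.7|/17900 = 9.676×10^-4 m·K/W
ln(r₂/r₁)/(2πk) = 9.676×10^-4 ⇒ k = 0.2608/(2π·9.676×10^-4) = 42.9 W/m·K

k = 42.9 W/m·K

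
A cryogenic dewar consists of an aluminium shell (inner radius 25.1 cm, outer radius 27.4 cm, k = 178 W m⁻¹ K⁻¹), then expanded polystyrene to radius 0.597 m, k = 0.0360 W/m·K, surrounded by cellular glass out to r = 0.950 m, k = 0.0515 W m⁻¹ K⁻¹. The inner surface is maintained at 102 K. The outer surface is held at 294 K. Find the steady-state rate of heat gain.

Q = 36.0 W

Series thermal resistances, inner to outer:
  R_aluminium = (1/0.251 − 1/0.274)/(4πk) = 0.3344/(4π·178) = 1.495×10^-4 K/W
  R_expanded polystyrene = (1/0.274 − 1/0.597)/(4πk) = 1.975/(4π·0.0360) = 4.365 K/W
  R_cellular glass = (1/0.597 − 1/0.950)/(4πk) = 0.6224/(4π·0.0515) = 0.9617 K/W
ΣR = 1.495×10^-4 + 4.365 + 0.9617 = 5.327 K/W
Q = ΔT/ΣR = (102 K − 294 K)/5.327 = -36.0 W
(Negative Q ⇒ heat flows inward; heat gain = 36.0 W.)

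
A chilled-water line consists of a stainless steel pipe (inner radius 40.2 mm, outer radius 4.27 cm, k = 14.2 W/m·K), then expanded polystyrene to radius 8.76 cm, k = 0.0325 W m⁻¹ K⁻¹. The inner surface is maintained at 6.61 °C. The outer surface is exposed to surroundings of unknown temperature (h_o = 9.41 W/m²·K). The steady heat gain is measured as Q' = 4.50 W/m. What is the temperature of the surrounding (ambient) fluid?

Series resistances:
  R'_stainless steel = ln(0.0427/0.0402)/(2πk) = 0.06033/(2π·14.2) = 6.762×10^-4 m·K/W
  R'_expanded polystyrene = ln(0.0876/0.0427)/(2πk) = 0.7186/(2π·0.0325) = 3.519 m·K/W
  R'_conv,out = 1/(2πr h) = 1/(2π·0.0876·9.41) = 0.1931 m·K/W
ΣR = 3.713 m·K/W
ΔT = Q'·ΣR = 4.50 × 3.713 = 16.71 K
Heat flows inward, so T_out = T_in + ΔT = 6.61 + 16.71 = 23.3 °C

T_out = 23.3 °C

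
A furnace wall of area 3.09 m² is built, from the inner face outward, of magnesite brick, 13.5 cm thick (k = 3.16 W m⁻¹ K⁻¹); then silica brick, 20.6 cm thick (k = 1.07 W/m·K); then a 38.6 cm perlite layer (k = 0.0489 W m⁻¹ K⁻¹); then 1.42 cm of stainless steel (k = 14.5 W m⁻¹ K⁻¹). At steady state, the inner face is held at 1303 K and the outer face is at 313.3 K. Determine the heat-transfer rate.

Q = 376 W

Resistance network (inner→outer):
  R_magnesite brick = L/(kA) = 0.135/(3.16·3.09) = 0.01383 K/W
  R_silica brick = L/(kA) = 0.206/(1.07·3.09) = 0.06231 K/W
  R_perlite = L/(kA) = 0.386/(0.0489·3.09) = 2.555 K/W
  R_stainless steel = L/(kA) = 0.0142/(14.5·3.09) = 3.169×10^-4 K/W
ΣR = 0.01383 + 0.06231 + 2.555 + 3.169×10^-4 = 2.631 K/W
Q = ΔT/ΣR = (1303 K − 313.3 K)/2.631 = 376 W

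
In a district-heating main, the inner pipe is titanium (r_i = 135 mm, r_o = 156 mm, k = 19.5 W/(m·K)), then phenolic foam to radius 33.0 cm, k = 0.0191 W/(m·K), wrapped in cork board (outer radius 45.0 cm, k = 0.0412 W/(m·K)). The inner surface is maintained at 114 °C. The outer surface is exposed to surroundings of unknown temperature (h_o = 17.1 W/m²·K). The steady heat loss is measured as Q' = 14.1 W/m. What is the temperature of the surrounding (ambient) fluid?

Series resistances:
  R'_titanium = ln(0.156/0.135)/(2πk) = 0.1446/(2π·19.5) = 0.001180 m·K/W
  R'_phenolic foam = ln(0.330/0.156)/(2πk) = 0.7492/(2π·0.0191) = 6.243 m·K/W
  R'_cork board = ln(0.450/0.330)/(2πk) = 0.3102/(2π·0.0412) = 1.198 m·K/W
  R'_conv,out = 1/(2πr h) = 1/(2π·0.450·17.1) = 0.02068 m·K/W
ΣR = 7.463 m·K/W
ΔT = Q'·ΣR = 14.1 × 7.463 = 105.2 K
Heat flows outward, so T_out = T_in − ΔT = 114 − 105.2 = 8.8 °C

T_out = 8.8 °C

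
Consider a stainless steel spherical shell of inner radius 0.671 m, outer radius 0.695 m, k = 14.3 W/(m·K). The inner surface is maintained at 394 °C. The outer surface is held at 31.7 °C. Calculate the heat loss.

Q = 1270 kW

Q = 4πk·ΔT/(1/r₁ − 1/r₂) = 4π × 14.3 × 362.3 / (1/0.671 − 1/0.695) = 1.27×10^6 W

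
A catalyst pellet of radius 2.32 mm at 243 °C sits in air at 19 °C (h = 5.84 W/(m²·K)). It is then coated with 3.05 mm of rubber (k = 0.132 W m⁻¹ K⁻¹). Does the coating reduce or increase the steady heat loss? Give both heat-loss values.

increases: 0.0885 → 0.361 W

Critical radius for a sphere: r_cr = 2k/h = 0.0452 m = 4.52 cm.
Outer radius after coating: r₂ = 0.00232 + 0.00305 = 0.00537 m.
Since r₁ < r_cr and r₂ ≤ r_cr, the coating moves toward the maximum at r_cr — heat loss rises.
Bare: R = 1/(4πr₁²h) = 2532 K/W; Q = 224/2532 = 0.0885 W.
Coated: R = R_cond + R_conv = 620.1 K/W; Q = 224/620.1 = 0.361 W.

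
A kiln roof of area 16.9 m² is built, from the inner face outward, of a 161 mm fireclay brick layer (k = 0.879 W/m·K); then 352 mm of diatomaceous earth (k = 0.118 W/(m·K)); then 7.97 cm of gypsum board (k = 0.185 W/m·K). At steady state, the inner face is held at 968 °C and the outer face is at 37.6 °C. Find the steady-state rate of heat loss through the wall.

Q = 4.37 kW

Series thermal resistances, inner to outer:
  R_fireclay brick = L/(kA) = 0.161/(0.879·16.9) = 0.01084 K/W
  R_diatomaceous earth = L/(kA) = 0.352/(0.118·16.9) = 0.1765 K/W
  R_gypsum board = L/(kA) = 0.0797/(0.185·16.9) = 0.02549 K/W
ΣR = 0.01084 + 0.1765 + 0.02549 = 0.2128 K/W
Q = ΔT/ΣR = (968 °C − 37.6 °C)/0.2128 = 4370 W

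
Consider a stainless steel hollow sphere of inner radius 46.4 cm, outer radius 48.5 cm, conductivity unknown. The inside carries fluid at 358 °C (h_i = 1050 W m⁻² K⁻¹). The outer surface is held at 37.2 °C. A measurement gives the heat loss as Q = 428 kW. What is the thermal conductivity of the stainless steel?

ΣR = ΔT/Q = |358 − 37.2|/4.28×10^5 = 7.495×10^-4 K/W
Known resistances:
  R_conv,in = 1/(4πr²h) = 1/(4π·0.464²·1050) = 3.520×10^-4 K/W
R_stainless steel = ΣR − ΣR_known = 7.495×10^-4 − 3.520×10^-4 = 3.975×10^-4 K/W
(1/r₁−1/r₂)/(4πk) = 3.975×10^-4 ⇒ k = 0.09332/(4π·3.975×10^-4) = 18.7 W/m·K

k = 18.7 W/m·K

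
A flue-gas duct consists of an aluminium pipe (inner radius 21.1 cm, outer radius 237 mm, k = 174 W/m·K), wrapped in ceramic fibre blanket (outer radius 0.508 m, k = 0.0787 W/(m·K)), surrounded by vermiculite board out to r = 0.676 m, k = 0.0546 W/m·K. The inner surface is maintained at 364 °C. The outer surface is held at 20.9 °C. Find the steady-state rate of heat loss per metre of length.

Resistance network (inner→outer):
  R'_aluminium = ln(0.237/0.211)/(2πk) = 0.1162/(2π·174) = 1.063×10^-4 m·K/W
  R'_ceramic fibre blanket = ln(0.508/0.237)/(2πk) = 0.7624/(2π·0.0787) = 1.542 m·K/W
  R'_vermiculite board = ln(0.676/0.508)/(2πk) = 0.2857/(2π·0.0546) = 0.8328 m·K/W
ΣR = 1.063×10^-4 + 1.542 + 0.8328 = 2.375 m·K/W
Q' = ΔT/ΣR = (364 °C − 20.9 °C)/2.375 = 144 W/m

Q' = 144 W/m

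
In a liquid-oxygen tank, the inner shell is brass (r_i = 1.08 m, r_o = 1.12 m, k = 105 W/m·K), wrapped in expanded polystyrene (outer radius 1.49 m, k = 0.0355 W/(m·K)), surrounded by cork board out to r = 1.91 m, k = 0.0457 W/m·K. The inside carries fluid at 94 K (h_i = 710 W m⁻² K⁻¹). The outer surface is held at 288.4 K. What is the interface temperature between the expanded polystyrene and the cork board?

Series thermal resistances, inner to outer:
  R_conv,in = 1/(4πr²h) = 1/(4π·1.08²·710) = 9.609×10^-5 K/W
  R_brass = (1/1.08 − 1/1.12)/(4πk) = 0.03307/(4π·105) = 2.506×10^-5 K/W
  R_expanded polystyrene = (1/1.12 − 1/1.49)/(4πk) = 0.2217/(4π·0.0355) = 0.4970 K/W
  R_cork board = (1/1.49 − 1/1.91)/(4πk) = 0.1476/(4π·0.0457) = 0.2570 K/W
ΣR = 9.609×10^-5 + 2.506×10^-5 + 0.4970 + 0.2570 = 0.7541 K/W
Q = ΔT/ΣR = (94 K − 288.4 K)/0.7541 = -257.8 W
From the inner boundary to the expanded polystyrene/cork board interface, ΣR_partial = 0.4971 K/W.
T_interface = T_in − Q·ΣR_partial = 94 K − (-257.8)(0.4971) = 222.2 K

T = 222.2 K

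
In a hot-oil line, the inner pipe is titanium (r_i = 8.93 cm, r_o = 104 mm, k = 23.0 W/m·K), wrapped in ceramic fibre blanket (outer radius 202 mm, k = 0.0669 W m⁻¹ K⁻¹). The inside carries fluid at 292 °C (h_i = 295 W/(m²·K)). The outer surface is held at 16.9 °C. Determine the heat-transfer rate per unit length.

Series thermal resistances, inner to outer:
  R'_conv,in = 1/(2πr h) = 1/(2π·0.0893·295) = 0.006042 m·K/W
  R'_titanium = ln(0.104/0.0893)/(2πk) = 0.1524/(2π·23.0) = 0.001055 m·K/W
  R'_ceramic fibre blanket = ln(0.202/0.104)/(2πk) = 0.6639/(2π·0.0669) = 1.579 m·K/W
ΣR = 0.006042 + 0.001055 + 1.579 = 1.586 m·K/W
Q' = ΔT/ΣR = (292 °C − 16.9 °C)/1.586 = 173 W/m

Q' = 173 W/m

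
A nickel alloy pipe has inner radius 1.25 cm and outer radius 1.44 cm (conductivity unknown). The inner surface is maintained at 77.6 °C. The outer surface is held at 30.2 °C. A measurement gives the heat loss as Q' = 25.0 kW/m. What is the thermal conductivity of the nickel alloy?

k = 11.9 W/m·K

ΣR = ΔT/Q' = |77.6 − 30.2|/25000 = 0.001896 m·K/W
ln(r₂/r₁)/(2πk) = 0.001896 ⇒ k = 0.1415/(2π·0.001896) = 11.9 W/m·K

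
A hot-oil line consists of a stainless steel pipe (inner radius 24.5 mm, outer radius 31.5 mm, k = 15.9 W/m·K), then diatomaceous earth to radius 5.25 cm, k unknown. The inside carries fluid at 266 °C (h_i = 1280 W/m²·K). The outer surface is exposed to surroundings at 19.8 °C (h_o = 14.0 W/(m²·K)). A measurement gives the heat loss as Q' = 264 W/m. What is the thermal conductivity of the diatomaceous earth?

ΣR = ΔT/Q' = |266 − 19.8|/264 = 0.9326 m·K/W
Known resistances:
  R'_conv,in = 1/(2πr h) = 1/(2π·0.0245·1280) = 0.005075 m·K/W
  R'_stainless steel = ln(0.0315/0.0245)/(2πk) = 0.2513/(2π·15.9) = 0.002516 m·K/W
  R'_conv,out = 1/(2πr h) = 1/(2π·0.0525·14.0) = 0.2165 m·K/W
R_diatomaceous earth = ΣR − ΣR_known = 0.9326 − 0.2241 = 0.7085 m·K/W
ln(r₂/r₁)/(2πk) = 0.7085 ⇒ k = 0.5108/(2π·0.7085) = 0.115 W/m·K

k = 0.115 W/m·K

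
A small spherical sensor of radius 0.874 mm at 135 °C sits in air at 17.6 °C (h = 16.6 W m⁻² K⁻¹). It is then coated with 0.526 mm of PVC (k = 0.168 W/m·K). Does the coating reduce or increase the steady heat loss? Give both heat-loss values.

Critical radius for a sphere: r_cr = 2k/h = 0.0202 m = 2.02 cm.
Outer radius after coating: r₂ = 8.74×10^-4 + 5.26×10^-4 = 0.001400 m.
Since r₁ < r_cr and r₂ ≤ r_cr, the coating moves toward the maximum at r_cr — heat loss rises.
Bare: R = 1/(4πr₁²h) = 6276 K/W; Q = 117.4/6276 = 0.0187 W.
Coated: R = R_cond + R_conv = 2649 K/W; Q = 117.4/2649 = 0.0443 W.

increases: 0.0187 → 0.0443 W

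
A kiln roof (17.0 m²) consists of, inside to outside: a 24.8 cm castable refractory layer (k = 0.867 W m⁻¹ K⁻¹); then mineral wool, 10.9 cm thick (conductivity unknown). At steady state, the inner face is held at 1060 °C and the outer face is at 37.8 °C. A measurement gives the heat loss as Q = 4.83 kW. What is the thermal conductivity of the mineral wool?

ΣR = ΔT/Q = |1060 − 37.8|/4830 = 0.2116 K/W
Known resistances:
  R_castable refractory = L/(kA) = 0.248/(0.867·17.0) = 0.01683 K/W
R_mineral wool = ΣR − ΣR_known = 0.2116 − 0.01683 = 0.1948 K/W
L/(kA) = 0.1948 ⇒ k = 0.109/(0.1948·17.0) = 0.0329 W/m·K

k = 0.0329 W/m·K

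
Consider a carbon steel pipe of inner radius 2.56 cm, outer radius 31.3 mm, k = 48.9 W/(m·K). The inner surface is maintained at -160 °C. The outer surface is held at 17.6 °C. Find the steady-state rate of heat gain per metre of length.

Q' = 2.71×10^5 W/m

Q' = 2πk·ΔT/ln(r₂/r₁) = 2π × 48.9 × 177.6 / ln(0.0313/0.0256) = 2.71×10^5 W/m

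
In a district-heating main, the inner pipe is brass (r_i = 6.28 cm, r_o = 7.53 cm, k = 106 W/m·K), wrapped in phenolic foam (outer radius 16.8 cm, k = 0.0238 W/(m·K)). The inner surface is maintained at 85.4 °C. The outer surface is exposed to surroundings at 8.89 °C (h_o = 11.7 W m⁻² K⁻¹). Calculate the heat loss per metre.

Treat each layer as a resistance in series:
  R'_brass = ln(0.0753/0.0628)/(2πk) = 0.1815/(2π·106) = 2.726×10^-4 m·K/W
  R'_phenolic foam = ln(0.168/0.0753)/(2πk) = 0.8025/(2π·0.0238) = 5.366 m·K/W
  R'_conv,out = 1/(2πr h) = 1/(2π·0.168·11.7) = 0.08097 m·K/W
ΣR = 2.726×10^-4 + 5.366 + 0.08097 = 5.447 m·K/W
Q' = ΔT/ΣR = (85.4 °C − 8.89 °C)/5.447 = 14.0 W/m

Q' = 14.0 W/m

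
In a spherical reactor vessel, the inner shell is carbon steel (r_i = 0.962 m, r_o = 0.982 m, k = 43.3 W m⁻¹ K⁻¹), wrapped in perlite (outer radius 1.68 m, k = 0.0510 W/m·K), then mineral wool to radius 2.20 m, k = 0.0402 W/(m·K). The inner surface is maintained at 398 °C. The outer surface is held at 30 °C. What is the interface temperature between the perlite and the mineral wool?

Series thermal resistances, inner to outer:
  R_carbon steel = (1/0.962 − 1/0.982)/(4πk) = 0.02117/(4π·43.3) = 3.891×10^-5 K/W
  R_perlite = (1/0.982 − 1/1.68)/(4πk) = 0.4231/(4π·0.0510) = 0.6602 K/W
  R_mineral wool = (1/1.68 − 1/2.20)/(4πk) = 0.1407/(4π·0.0402) = 0.2785 K/W
ΣR = 3.891×10^-5 + 0.6602 + 0.2785 = 0.9387 K/W
Q = ΔT/ΣR = (398 °C − 30 °C)/0.9387 = 392.0 W
From the inner boundary to the perlite/mineral wool interface, ΣR_partial = 0.6602 K/W.
T_interface = T_in − Q·ΣR_partial = 398 °C − (392.0)(0.6602) = 139 °C

T = 139 °C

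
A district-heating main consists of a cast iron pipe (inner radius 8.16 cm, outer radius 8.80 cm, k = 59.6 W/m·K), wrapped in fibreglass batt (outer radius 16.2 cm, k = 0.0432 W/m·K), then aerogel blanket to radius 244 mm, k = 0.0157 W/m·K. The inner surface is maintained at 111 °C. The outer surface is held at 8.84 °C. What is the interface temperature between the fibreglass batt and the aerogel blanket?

T = 75.1 °C

Resistance network (inner→outer):
  R'_cast iron = ln(0.0880/0.0816)/(2πk) = 0.07551/(2π·59.6) = 2.016×10^-4 m·K/W
  R'_fibreglass batt = ln(0.162/0.0880)/(2πk) = 0.6103/(2π·0.0432) = 2.248 m·K/W
  R'_aerogel blanket = ln(0.244/0.162)/(2πk) = 0.4096/(2π·0.0157) = 4.152 m·K/W
ΣR = 2.016×10^-4 + 2.248 + 4.152 = 6.400 m·K/W
Q' = ΔT/ΣR = (111 °C − 8.84 °C)/6.400 = 15.96 W/m
From the inner boundary to the fibreglass batt/aerogel blanket interface, ΣR_partial = 2.248 m·K/W.
T_interface = T_in − Q'·ΣR_partial = 111 °C − (15.96)(2.248) = 75.1 °C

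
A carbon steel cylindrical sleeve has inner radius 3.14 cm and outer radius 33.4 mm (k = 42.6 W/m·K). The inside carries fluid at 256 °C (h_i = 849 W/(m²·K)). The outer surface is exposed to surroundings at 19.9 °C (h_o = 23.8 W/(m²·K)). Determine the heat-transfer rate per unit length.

Series thermal resistances, inner to outer:
  R'_conv,in = 1/(2πr h) = 1/(2π·0.0314·849) = 0.005970 m·K/W
  R'_carbon steel = ln(0.0334/0.0314)/(2πk) = 0.06175/(2π·42.6) = 2.307×10^-4 m·K/W
  R'_conv,out = 1/(2πr h) = 1/(2π·0.0334·23.8) = 0.2002 m·K/W
ΣR = 0.005970 + 2.307×10^-4 + 0.2002 = 0.2064 m·K/W
Q' = ΔT/ΣR = (256 °C − 19.9 °C)/0.2064 = 1140 W/m

Q' = 1140 W/m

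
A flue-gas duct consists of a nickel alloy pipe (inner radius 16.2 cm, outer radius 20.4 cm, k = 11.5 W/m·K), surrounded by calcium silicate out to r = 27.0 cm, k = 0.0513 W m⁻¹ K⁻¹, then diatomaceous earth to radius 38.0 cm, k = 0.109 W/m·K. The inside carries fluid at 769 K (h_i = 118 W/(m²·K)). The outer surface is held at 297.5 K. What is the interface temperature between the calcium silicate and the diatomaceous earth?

Series thermal resistances, inner to outer:
  R'_conv,in = 1/(2πr h) = 1/(2π·0.162·118) = 0.008326 m·K/W
  R'_nickel alloy = ln(0.204/0.162)/(2πk) = 0.2305/(2π·11.5) = 0.003190 m·K/W
  R'_calcium silicate = ln(0.270/0.204)/(2πk) = 0.2803/(2π·0.0513) = 0.8696 m·K/W
  R'_diatomaceous earth = ln(0.380/0.270)/(2πk) = 0.3417/(2π·0.109) = 0.4990 m·K/W
ΣR = 0.008326 + 0.003190 + 0.8696 + 0.4990 = 1.380 m·K/W
Q' = ΔT/ΣR = (769 K − 297.5 K)/1.380 = 341.7 W/m
From the inner boundary to the calcium silicate/diatomaceous earth interface, ΣR_partial = 0.8811 m·K/W.
T_interface = T_in − Q'·ΣR_partial = 769 K − (341.7)(0.8811) = 468 K

T = 468 K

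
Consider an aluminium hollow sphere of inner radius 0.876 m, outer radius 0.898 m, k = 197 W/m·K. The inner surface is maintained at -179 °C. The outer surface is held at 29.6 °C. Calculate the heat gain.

Q = 4πk·ΔT/(1/r₁ − 1/r₂) = 4π × 197 × 208.6 / (1/0.876 − 1/0.898) = 1.85×10^7 W

Q = 1.85×10^7 W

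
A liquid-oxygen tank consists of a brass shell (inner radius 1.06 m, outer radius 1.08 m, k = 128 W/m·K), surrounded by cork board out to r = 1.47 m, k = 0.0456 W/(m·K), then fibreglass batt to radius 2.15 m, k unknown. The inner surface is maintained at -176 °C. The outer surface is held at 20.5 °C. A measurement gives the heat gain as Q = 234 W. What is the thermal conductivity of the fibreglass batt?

k = 0.0417 W/m·K

ΣR = ΔT/Q = |-176 − 20.5|/234 = 0.8397 K/W
Known resistances:
  R_brass = (1/1.06 − 1/1.08)/(4πk) = 0.01747/(4π·128) = 1.086×10^-5 K/W
  R_cork board = (1/1.08 − 1/1.47)/(4πk) = 0.2457/(4π·0.0456) = 0.4287 K/W
R_fibreglass batt = ΣR − ΣR_known = 0.8397 − 0.4287 = 0.4110 K/W
(1/r₁−1/r₂)/(4πk) = 0.4110 ⇒ k = 0.2152/(4π·0.4110) = 0.0417 W/m·K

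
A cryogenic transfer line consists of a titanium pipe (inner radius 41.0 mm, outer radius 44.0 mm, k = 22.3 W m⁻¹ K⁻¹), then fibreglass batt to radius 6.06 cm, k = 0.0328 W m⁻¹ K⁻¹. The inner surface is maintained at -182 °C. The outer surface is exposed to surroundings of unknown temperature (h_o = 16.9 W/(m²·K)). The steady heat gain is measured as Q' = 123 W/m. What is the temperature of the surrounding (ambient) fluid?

Series resistances:
  R'_titanium = ln(0.0440/0.0410)/(2πk) = 0.07062/(2π·22.3) = 5.040×10^-4 m·K/W
  R'_fibreglass batt = ln(0.0606/0.0440)/(2πk) = 0.3201/(2π·0.0328) = 1.553 m·K/W
  R'_conv,out = 1/(2πr h) = 1/(2π·0.0606·16.9) = 0.1554 m·K/W
ΣR = 1.709 m·K/W
ΔT = Q'·ΣR = 123 × 1.709 = 210.2 K
Heat flows inward, so T_out = T_in + ΔT = -182 + 210.2 = 28.2 °C

T_out = 28.2 °C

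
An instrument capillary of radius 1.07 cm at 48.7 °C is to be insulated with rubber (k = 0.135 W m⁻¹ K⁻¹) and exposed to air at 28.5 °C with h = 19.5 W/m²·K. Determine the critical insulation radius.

r_cr = 0.692 cm

For a cylinder, r_cr = k_ins/h = 0.135/19.5 = 0.00692 m = 0.692 cm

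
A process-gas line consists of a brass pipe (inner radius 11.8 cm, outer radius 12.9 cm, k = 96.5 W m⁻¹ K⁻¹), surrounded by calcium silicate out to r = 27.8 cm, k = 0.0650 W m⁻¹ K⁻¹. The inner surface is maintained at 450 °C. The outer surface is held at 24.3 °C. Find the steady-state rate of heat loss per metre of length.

Q' = 226 W/m

Treat each layer as a resistance in series:
  R'_brass = ln(0.129/0.118)/(2πk) = 0.08913/(2π·96.5) = 1.470×10^-4 m·K/W
  R'_calcium silicate = ln(0.278/0.129)/(2πk) = 0.7678/(2π·0.0650) = 1.880 m·K/W
ΣR = 1.470×10^-4 + 1.880 = 1.880 m·K/W
Q' = ΔT/ΣR = (450 °C − 24.3 °C)/1.880 = 226 W/m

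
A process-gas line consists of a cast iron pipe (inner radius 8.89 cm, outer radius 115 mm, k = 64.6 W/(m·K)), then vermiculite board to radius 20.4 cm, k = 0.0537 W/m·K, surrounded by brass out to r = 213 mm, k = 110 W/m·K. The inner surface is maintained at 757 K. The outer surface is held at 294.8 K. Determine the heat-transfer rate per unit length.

Q' = 272 W/m

Series thermal resistances, inner to outer:
  R'_cast iron = ln(0.115/0.0889)/(2πk) = 0.2574/(2π·64.6) = 6.342×10^-4 m·K/W
  R'_vermiculite board = ln(0.204/0.115)/(2πk) = 0.5732/(2π·0.0537) = 1.699 m·K/W
  R'_brass = ln(0.213/0.204)/(2πk) = 0.04317/(2π·110) = 6.246×10^-5 m·K/W
ΣR = 6.342×10^-4 + 1.699 + 6.246×10^-5 = 1.700 m·K/W
Q' = ΔT/ΣR = (757 K − 294.8 K)/1.700 = 272 W/m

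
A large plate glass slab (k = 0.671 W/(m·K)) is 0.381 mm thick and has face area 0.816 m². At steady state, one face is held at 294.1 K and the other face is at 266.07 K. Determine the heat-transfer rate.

Q = 40.3 kW

Q = kA·ΔT/L = 0.671 × 0.816 × |294.1 K − 266.07 K| / 3.81×10^-4 = 40300 W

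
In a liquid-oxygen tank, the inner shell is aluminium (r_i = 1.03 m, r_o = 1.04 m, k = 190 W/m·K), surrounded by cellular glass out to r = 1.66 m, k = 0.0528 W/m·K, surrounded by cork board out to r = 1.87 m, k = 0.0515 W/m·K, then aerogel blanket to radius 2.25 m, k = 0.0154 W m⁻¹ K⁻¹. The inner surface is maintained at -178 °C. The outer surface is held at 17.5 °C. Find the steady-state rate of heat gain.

Q = 176 W

Treat each layer as a resistance in series:
  R_aluminium = (1/1.03 − 1/1.04)/(4πk) = 0.009335/(4π·190) = 3.910×10^-6 K/W
  R_cellular glass = (1/1.04 − 1/1.66)/(4πk) = 0.3591/(4π·0.0528) = 0.5413 K/W
  R_cork board = (1/1.66 − 1/1.87)/(4πk) = 0.06765/(4π·0.0515) = 0.1045 K/W
  R_aerogel blanket = (1/1.87 − 1/2.25)/(4πk) = 0.09031/(4π·0.0154) = 0.4667 K/W
ΣR = 3.910×10^-6 + 0.5413 + 0.1045 + 0.4667 = 1.113 K/W
Q = ΔT/ΣR = (-178 °C − 17.5 °C)/1.113 = -176 W
(Negative Q ⇒ heat flows inward; heat gain = 176 W.)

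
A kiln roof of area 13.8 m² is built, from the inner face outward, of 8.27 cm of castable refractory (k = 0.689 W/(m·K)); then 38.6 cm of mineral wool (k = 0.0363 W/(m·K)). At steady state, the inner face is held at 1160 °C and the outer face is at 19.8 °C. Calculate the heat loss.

Q = 1460 W

Treat each layer as a resistance in series:
  R_castable refractory = L/(kA) = 0.0827/(0.689·13.8) = 0.008698 K/W
  R_mineral wool = L/(kA) = 0.386/(0.0363·13.8) = 0.7706 K/W
ΣR = 0.008698 + 0.7706 = 0.7793 K/W
Q = ΔT/ΣR = (1160 °C − 19.8 °C)/0.7793 = 1460 W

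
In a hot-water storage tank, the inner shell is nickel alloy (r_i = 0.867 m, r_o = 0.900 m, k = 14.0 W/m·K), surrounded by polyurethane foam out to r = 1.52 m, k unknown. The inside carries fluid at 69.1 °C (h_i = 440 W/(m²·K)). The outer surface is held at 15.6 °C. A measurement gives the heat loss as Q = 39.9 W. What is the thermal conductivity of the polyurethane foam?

ΣR = ΔT/Q = |69.1 − 15.6|/39.9 = 1.341 K/W
Known resistances:
  R_conv,in = 1/(4πr²h) = 1/(4π·0.867²·440) = 2.406×10^-4 K/W
  R_nickel alloy = (1/0.867 − 1/0.900)/(4πk) = 0.04229/(4π·14.0) = 2.404×10^-4 K/W
R_polyurethane foam = ΣR − ΣR_known = 1.341 − 4.810×10^-4 = 1.341 K/W
(1/r₁−1/r₂)/(4πk) = 1.341 ⇒ k = 0.4532/(4π·1.341) = 0.0269 W/m·K

k = 0.0269 W/m·K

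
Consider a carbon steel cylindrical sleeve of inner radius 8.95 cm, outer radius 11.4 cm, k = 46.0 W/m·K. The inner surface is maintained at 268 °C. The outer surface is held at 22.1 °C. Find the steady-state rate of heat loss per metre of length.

Q' = 2πk·ΔT/ln(r₂/r₁) = 2π × 46.0 × 245.9 / ln(0.114/0.0895) = 2.94×10^5 W/m

Q' = 294 kW/m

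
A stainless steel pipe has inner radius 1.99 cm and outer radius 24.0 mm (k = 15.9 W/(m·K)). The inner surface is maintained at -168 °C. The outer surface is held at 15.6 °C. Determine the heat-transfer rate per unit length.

Q' = 2πk·ΔT/ln(r₂/r₁) = 2π × 15.9 × 183.6 / ln(0.0240/0.0199) = 97900 W/m

Q' = 97.9 kW/m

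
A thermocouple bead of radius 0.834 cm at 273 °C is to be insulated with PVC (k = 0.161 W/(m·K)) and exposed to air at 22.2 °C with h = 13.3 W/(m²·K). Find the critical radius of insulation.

r_cr = 2.42 cm

For a sphere, r_cr = 2k_ins/h = 2·0.161/13.3 = 0.0242 m = 2.42 cm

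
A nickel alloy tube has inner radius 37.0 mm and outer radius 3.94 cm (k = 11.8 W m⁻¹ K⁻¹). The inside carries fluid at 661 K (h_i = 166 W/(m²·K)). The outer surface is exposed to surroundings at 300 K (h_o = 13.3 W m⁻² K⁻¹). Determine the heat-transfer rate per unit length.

Q' = 1090 W/m

Treat each layer as a resistance in series:
  R'_conv,in = 1/(2πr h) = 1/(2π·0.0370·166) = 0.02591 m·K/W
  R'_nickel alloy = ln(0.0394/0.0370)/(2πk) = 0.06285/(2π·11.8) = 8.477×10^-4 m·K/W
  R'_conv,out = 1/(2πr h) = 1/(2π·0.0394·13.3) = 0.3037 m·K/W
ΣR = 0.02591 + 8.477×10^-4 + 0.3037 = 0.3305 m·K/W
Q' = ΔT/ΣR = (661 K − 300 K)/0.3305 = 1090 W/m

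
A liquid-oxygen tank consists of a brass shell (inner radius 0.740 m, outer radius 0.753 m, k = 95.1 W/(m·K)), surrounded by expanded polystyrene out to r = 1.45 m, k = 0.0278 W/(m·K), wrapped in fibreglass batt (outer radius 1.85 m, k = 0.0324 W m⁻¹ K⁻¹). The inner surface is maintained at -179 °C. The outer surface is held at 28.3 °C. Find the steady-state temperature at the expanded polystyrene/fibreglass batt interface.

T = -6.3 °C

Resistance network (inner→outer):
  R_brass = (1/0.740 − 1/0.753)/(4πk) = 0.02333/(4π·95.1) = 1.952×10^-5 K/W
  R_expanded polystyrene = (1/0.753 − 1/1.45)/(4πk) = 0.6384/(4π·0.0278) = 1.827 K/W
  R_fibreglass batt = (1/1.45 − 1/1.85)/(4πk) = 0.1491/(4π·0.0324) = 0.3662 K/W
ΣR = 1.952×10^-5 + 1.827 + 0.3662 = 2.193 K/W
Q = ΔT/ΣR = (-179 °C − 28.3 °C)/2.193 = -94.53 W
From the inner boundary to the expanded polystyrene/fibreglass batt interface, ΣR_partial = 1.827 K/W.
T_interface = T_in − Q·ΣR_partial = -179 °C − (-94.53)(1.827) = -6.3 °C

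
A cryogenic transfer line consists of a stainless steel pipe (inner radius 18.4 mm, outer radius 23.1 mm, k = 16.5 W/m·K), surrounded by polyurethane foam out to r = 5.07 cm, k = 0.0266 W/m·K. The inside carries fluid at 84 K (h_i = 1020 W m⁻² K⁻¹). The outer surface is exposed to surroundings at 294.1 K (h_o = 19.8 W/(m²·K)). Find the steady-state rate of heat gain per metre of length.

Treat each layer as a resistance in series:
  R'_conv,in = 1/(2πr h) = 1/(2π·0.0184·1020) = 0.008480 m·K/W
  R'_stainless steel = ln(0.0231/0.0184)/(2πk) = 0.2275/(2π·16.5) = 0.002194 m·K/W
  R'_polyurethane foam = ln(0.0507/0.0231)/(2πk) = 0.7861/(2π·0.0266) = 4.703 m·K/W
  R'_conv,out = 1/(2πr h) = 1/(2π·0.0507·19.8) = 0.1585 m·K/W
ΣR = 0.008480 + 0.002194 + 4.703 + 0.1585 = 4.872 m·K/W
Q' = ΔT/ΣR = (84 K − 294.1 K)/4.872 = -43.1 W/m
(Negative Q' ⇒ heat flows inward; heat gain = 43.1 W/m.)

Q' = 43.1 W/m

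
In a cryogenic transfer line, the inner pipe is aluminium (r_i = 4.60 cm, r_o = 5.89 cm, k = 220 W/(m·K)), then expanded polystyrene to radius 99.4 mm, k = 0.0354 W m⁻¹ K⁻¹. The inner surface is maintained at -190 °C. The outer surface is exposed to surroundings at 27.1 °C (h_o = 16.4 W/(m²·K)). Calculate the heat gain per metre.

Resistance network (inner→outer):
  R'_aluminium = ln(0.0589/0.0460)/(2πk) = 0.2472/(2π·220) = 1.788×10^-4 m·K/W
  R'_expanded polystyrene = ln(0.0994/0.0589)/(2πk) = 0.5233/(2π·0.0354) = 2.353 m·K/W
  R'_conv,out = 1/(2πr h) = 1/(2π·0.0994·16.4) = 0.09763 m·K/W
ΣR = 1.788×10^-4 + 2.353 + 0.09763 = 2.451 m·K/W
Q' = ΔT/ΣR = (-190 °C − 27.1 °C)/2.451 = -88.6 W/m
(Negative Q' ⇒ heat flows inward; heat gain = 88.6 W/m.)

Q' = 88.6 W/m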